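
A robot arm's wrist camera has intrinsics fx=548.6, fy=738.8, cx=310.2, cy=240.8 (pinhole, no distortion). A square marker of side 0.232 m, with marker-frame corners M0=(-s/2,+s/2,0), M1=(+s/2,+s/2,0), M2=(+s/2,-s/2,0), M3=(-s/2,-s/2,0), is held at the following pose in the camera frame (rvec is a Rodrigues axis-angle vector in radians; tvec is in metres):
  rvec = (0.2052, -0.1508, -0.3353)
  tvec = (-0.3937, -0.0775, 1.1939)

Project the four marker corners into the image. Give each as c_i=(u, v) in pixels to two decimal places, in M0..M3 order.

c0=(98.37, 283.16) c1=(199.21, 234.89) c2=(160.89, 100.55) c3=(54.65, 147.95)

Intrinsics K: fx=548.6, fy=738.8, cx=310.2, cy=240.8
Marker side s = 0.232 m; corners in marker frame (Z=0):
  M0 = (-0.1160, +0.1160, 0)
  M1 = (+0.1160, +0.1160, 0)
  M2 = (+0.1160, -0.1160, 0)
  M3 = (-0.1160, -0.1160, 0)
rvec = (0.2052, -0.1508, -0.3353), |rvec| = θ = 0.42104 rad = 24.124°
Rodrigues: sinθ=0.40871, 1−cosθ=0.08734; R = I + sinθ·[k]× + (1−cosθ)·[k]×²:
    [+0.93341 +0.31024 -0.18028]
    [-0.34073 +0.92387 -0.17428]
    [+0.11249 +0.22410 +0.96805]
t = (-0.3937, -0.0775, 1.1939) m
M0: Pc = R·M0+t = (-0.46599, +0.06919, +1.20685); u = 548.6·(-0.46599)/1.20685 + 310.2 = 98.3745, v = 738.8·(+0.06919)/1.20685 + 240.8 = 283.1581
M1: Pc = R·M1+t = (-0.24944, -0.00986, +1.23294); u = 548.6·(-0.24944)/1.23294 + 310.2 = 199.2126, v = 738.8·(-0.00986)/1.23294 + 240.8 = 234.8944
M2: Pc = R·M2+t = (-0.32141, -0.22419, +1.18095); u = 548.6·(-0.32141)/1.18095 + 310.2 = 160.8913, v = 738.8·(-0.22419)/1.18095 + 240.8 = 100.5457
M3: Pc = R·M3+t = (-0.53796, -0.14514, +1.15486); u = 548.6·(-0.53796)/1.15486 + 310.2 = 54.6474, v = 738.8·(-0.14514)/1.15486 + 240.8 = 147.9462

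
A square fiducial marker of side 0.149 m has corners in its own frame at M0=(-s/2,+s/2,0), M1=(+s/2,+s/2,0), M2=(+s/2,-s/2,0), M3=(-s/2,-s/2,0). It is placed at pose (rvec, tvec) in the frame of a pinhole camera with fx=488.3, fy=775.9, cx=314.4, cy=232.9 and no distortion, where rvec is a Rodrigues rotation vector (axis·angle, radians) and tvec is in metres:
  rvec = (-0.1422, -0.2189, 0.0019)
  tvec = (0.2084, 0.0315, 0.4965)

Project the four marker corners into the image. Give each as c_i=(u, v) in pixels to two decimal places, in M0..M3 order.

c0=(456.44, 404.56) c1=(588.77, 397.54) c2=(575.88, 172.15) c3=(448.36, 164.07)

Intrinsics K: fx=488.3, fy=775.9, cx=314.4, cy=232.9
Marker side s = 0.149 m; corners in marker frame (Z=0):
  M0 = (-0.0745, +0.0745, 0)
  M1 = (+0.0745, +0.0745, 0)
  M2 = (+0.0745, -0.0745, 0)
  M3 = (-0.0745, -0.0745, 0)
rvec = (-0.1422, -0.2189, 0.0019), |rvec| = θ = 0.26104 rad = 14.956°
Rodrigues: sinθ=0.25809, 1−cosθ=0.03388; R = I + sinθ·[k]× + (1−cosθ)·[k]×²:
    [+0.97618 +0.01360 -0.21656]
    [+0.01735 +0.98995 +0.14038]
    [+0.21629 -0.14080 +0.96612]
t = (0.2084, 0.0315, 0.4965) m
M0: Pc = R·M0+t = (+0.13669, +0.10396, +0.46990); u = 488.3·(+0.13669)/0.46990 + 314.4 = 456.4411, v = 775.9·(+0.10396)/0.46990 + 232.9 = 404.5568
M1: Pc = R·M1+t = (+0.28214, +0.10654, +0.50212); u = 488.3·(+0.28214)/0.50212 + 314.4 = 588.7705, v = 775.9·(+0.10654)/0.50212 + 232.9 = 397.5353
M2: Pc = R·M2+t = (+0.28011, -0.04096, +0.52310); u = 488.3·(+0.28011)/0.52310 + 314.4 = 575.8758, v = 775.9·(-0.04096)/0.52310 + 232.9 = 172.1484
M3: Pc = R·M3+t = (+0.13466, -0.04354, +0.49088); u = 488.3·(+0.13466)/0.49088 + 314.4 = 448.3553, v = 775.9·(-0.04354)/0.49088 + 232.9 = 164.0728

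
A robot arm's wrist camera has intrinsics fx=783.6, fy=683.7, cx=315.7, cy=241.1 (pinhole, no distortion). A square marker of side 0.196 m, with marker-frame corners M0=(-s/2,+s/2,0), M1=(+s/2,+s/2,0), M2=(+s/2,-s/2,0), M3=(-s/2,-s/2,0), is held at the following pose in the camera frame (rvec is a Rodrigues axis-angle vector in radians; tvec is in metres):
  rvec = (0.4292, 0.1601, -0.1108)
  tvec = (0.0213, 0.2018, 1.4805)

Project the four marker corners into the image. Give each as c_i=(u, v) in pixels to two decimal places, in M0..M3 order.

Intrinsics K: fx=783.6, fy=683.7, cx=315.7, cy=241.1
Marker side s = 0.196 m; corners in marker frame (Z=0):
  M0 = (-0.0980, +0.0980, 0)
  M1 = (+0.0980, +0.0980, 0)
  M2 = (+0.0980, -0.0980, 0)
  M3 = (-0.0980, -0.0980, 0)
rvec = (0.4292, 0.1601, -0.1108), |rvec| = θ = 0.47130 rad = 27.003°
Rodrigues: sinθ=0.45404, 1−cosθ=0.10902; R = I + sinθ·[k]× + (1−cosθ)·[k]×²:
    [+0.98139 +0.14047 +0.13090]
    [-0.07302 +0.90356 -0.42219]
    [-0.17758 +0.40478 +0.89701]
t = (0.0213, 0.2018, 1.4805) m
M0: Pc = R·M0+t = (-0.06111, +0.29750, +1.53757); u = 783.6·(-0.06111)/1.53757 + 315.7 = 284.5559, v = 683.7·(+0.29750)/1.53757 + 241.1 = 373.3891
M1: Pc = R·M1+t = (+0.13124, +0.28319, +1.50277); u = 783.6·(+0.13124)/1.50277 + 315.7 = 384.1350, v = 683.7·(+0.28319)/1.50277 + 241.1 = 369.9419
M2: Pc = R·M2+t = (+0.10371, +0.10610, +1.42343); u = 783.6·(+0.10371)/1.42343 + 315.7 = 372.7929, v = 683.7·(+0.10610)/1.42343 + 241.1 = 292.0596
M3: Pc = R·M3+t = (-0.08864, +0.12041, +1.45823); u = 783.6·(-0.08864)/1.45823 + 315.7 = 268.0668, v = 683.7·(+0.12041)/1.45823 + 241.1 = 297.5533

c0=(284.56, 373.39) c1=(384.13, 369.94) c2=(372.79, 292.06) c3=(268.07, 297.55)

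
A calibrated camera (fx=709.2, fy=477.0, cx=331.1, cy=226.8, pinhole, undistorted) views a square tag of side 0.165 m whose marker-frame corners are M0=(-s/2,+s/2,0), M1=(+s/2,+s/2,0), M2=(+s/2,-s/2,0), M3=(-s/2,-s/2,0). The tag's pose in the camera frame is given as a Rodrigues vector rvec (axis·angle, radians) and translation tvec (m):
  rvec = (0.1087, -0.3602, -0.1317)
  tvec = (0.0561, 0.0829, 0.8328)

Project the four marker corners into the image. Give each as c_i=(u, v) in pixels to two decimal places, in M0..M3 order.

c0=(321.16, 330.02) c1=(446.29, 309.99) c2=(434.19, 220.86) c3=(304.83, 235.07)

Intrinsics K: fx=709.2, fy=477.0, cx=331.1, cy=226.8
Marker side s = 0.165 m; corners in marker frame (Z=0):
  M0 = (-0.0825, +0.0825, 0)
  M1 = (+0.0825, +0.0825, 0)
  M2 = (+0.0825, -0.0825, 0)
  M3 = (-0.0825, -0.0825, 0)
rvec = (0.1087, -0.3602, -0.1317), |rvec| = θ = 0.39863 rad = 22.840°
Rodrigues: sinθ=0.38815, 1−cosθ=0.07841; R = I + sinθ·[k]× + (1−cosθ)·[k]×²:
    [+0.92742 +0.10892 -0.35780]
    [-0.14756 +0.98561 -0.08244]
    [+0.34367 +0.12925 +0.93015]
t = (0.0561, 0.0829, 0.8328) m
M0: Pc = R·M0+t = (-0.01143, +0.17639, +0.81511); u = 709.2·(-0.01143)/0.81511 + 331.1 = 321.1581, v = 477.0·(+0.17639)/0.81511 + 226.8 = 330.0209
M1: Pc = R·M1+t = (+0.14160, +0.15204, +0.87182); u = 709.2·(+0.14160)/0.87182 + 331.1 = 446.2867, v = 477.0·(+0.15204)/0.87182 + 226.8 = 309.9859
M2: Pc = R·M2+t = (+0.12363, -0.01059, +0.85049); u = 709.2·(+0.12363)/0.85049 + 331.1 = 434.1888, v = 477.0·(-0.01059)/0.85049 + 226.8 = 220.8625
M3: Pc = R·M3+t = (-0.02940, +0.01376, +0.79378); u = 709.2·(-0.02940)/0.79378 + 331.1 = 304.8342, v = 477.0·(+0.01376)/0.79378 + 226.8 = 235.0690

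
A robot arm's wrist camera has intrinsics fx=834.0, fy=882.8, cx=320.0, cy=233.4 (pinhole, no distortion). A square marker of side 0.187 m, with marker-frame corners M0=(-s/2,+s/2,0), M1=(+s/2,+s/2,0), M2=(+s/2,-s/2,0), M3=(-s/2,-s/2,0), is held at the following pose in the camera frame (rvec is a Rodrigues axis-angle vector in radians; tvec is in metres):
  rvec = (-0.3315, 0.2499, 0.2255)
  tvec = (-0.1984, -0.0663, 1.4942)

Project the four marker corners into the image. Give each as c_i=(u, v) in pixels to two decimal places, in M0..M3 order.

c0=(146.36, 235.36) c1=(242.32, 255.66) c2=(272.05, 153.17) c3=(178.47, 137.02)

Intrinsics K: fx=834.0, fy=882.8, cx=320.0, cy=233.4
Marker side s = 0.187 m; corners in marker frame (Z=0):
  M0 = (-0.0935, +0.0935, 0)
  M1 = (+0.0935, +0.0935, 0)
  M2 = (+0.0935, -0.0935, 0)
  M3 = (-0.0935, -0.0935, 0)
rvec = (-0.3315, 0.2499, 0.2255), |rvec| = θ = 0.47243 rad = 27.068°
Rodrigues: sinθ=0.45505, 1−cosθ=0.10954; R = I + sinθ·[k]× + (1−cosθ)·[k]×²:
    [+0.94440 -0.25786 +0.20402]
    [+0.17655 +0.92111 +0.34696]
    [-0.27739 -0.29165 +0.91542]
t = (-0.1984, -0.0663, 1.4942) m
M0: Pc = R·M0+t = (-0.31081, +0.00332, +1.49287); u = 834.0·(-0.31081)/1.49287 + 320.0 = 146.3634, v = 882.8·(+0.00332)/1.49287 + 233.4 = 235.3613
M1: Pc = R·M1+t = (-0.13421, +0.03633, +1.44099); u = 834.0·(-0.13421)/1.44099 + 320.0 = 242.3243, v = 882.8·(+0.03633)/1.44099 + 233.4 = 255.6577
M2: Pc = R·M2+t = (-0.08599, -0.13592, +1.49553); u = 834.0·(-0.08599)/1.49553 + 320.0 = 272.0473, v = 882.8·(-0.13592)/1.49553 + 233.4 = 153.1695
M3: Pc = R·M3+t = (-0.26259, -0.16893, +1.54741); u = 834.0·(-0.26259)/1.54741 + 320.0 = 178.4722, v = 882.8·(-0.16893)/1.54741 + 233.4 = 137.0241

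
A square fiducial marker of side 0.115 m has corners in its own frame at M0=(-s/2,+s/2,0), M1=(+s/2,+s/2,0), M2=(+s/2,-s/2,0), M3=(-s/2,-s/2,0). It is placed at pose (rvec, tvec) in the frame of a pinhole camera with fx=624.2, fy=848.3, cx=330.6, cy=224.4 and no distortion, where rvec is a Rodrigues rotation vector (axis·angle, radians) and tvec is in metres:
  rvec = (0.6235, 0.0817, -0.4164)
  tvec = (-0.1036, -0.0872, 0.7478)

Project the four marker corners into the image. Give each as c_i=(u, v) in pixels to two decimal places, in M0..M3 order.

c0=(225.59, 197.83) c1=(307.92, 152.11) c2=(264.91, 44.30) c3=(176.78, 97.37)

Intrinsics K: fx=624.2, fy=848.3, cx=330.6, cy=224.4
Marker side s = 0.115 m; corners in marker frame (Z=0):
  M0 = (-0.0575, +0.0575, 0)
  M1 = (+0.0575, +0.0575, 0)
  M2 = (+0.0575, -0.0575, 0)
  M3 = (-0.0575, -0.0575, 0)
rvec = (0.6235, 0.0817, -0.4164), |rvec| = θ = 0.75420 rad = 43.212°
Rodrigues: sinθ=0.68471, 1−cosθ=0.27118; R = I + sinθ·[k]× + (1−cosθ)·[k]×²:
    [+0.91416 +0.40232 -0.04960]
    [-0.35375 +0.73200 -0.58227]
    [-0.19795 +0.54983 +0.81148]
t = (-0.1036, -0.0872, 0.7478) m
M0: Pc = R·M0+t = (-0.13303, -0.02477, +0.79080); u = 624.2·(-0.13303)/0.79080 + 330.6 = 225.5949, v = 848.3·(-0.02477)/0.79080 + 224.4 = 197.8295
M1: Pc = R·M1+t = (-0.02790, -0.06545, +0.76803); u = 624.2·(-0.02790)/0.76803 + 330.6 = 307.9227, v = 848.3·(-0.06545)/0.76803 + 224.4 = 152.1095
M2: Pc = R·M2+t = (-0.07417, -0.14963, +0.70480); u = 624.2·(-0.07417)/0.70480 + 330.6 = 264.9129, v = 848.3·(-0.14963)/0.70480 + 224.4 = 44.3048
M3: Pc = R·M3+t = (-0.17930, -0.10895, +0.72757); u = 624.2·(-0.17930)/0.72757 + 330.6 = 176.7759, v = 848.3·(-0.10895)/0.72757 + 224.4 = 97.3710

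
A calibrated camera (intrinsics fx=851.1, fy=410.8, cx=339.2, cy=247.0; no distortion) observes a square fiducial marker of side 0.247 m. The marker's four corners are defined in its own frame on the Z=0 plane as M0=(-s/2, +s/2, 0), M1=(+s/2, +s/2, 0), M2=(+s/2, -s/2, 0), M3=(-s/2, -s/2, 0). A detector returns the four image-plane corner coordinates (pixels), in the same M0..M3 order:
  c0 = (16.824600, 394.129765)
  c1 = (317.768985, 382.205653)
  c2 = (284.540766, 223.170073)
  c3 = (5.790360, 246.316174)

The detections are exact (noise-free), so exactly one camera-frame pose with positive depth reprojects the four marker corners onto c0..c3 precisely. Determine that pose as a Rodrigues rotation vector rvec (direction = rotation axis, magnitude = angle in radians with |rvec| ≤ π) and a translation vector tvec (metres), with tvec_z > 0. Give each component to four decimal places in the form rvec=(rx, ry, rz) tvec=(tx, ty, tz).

Intrinsics K: fx=851.1, fy=410.8, cx=339.2, cy=247.0
Marker side s = 0.247 m; corners in marker frame (Z=0):
  M0 = (-0.1235, +0.1235, 0)
  M1 = (+0.1235, +0.1235, 0)
  M2 = (+0.1235, -0.1235, 0)
  M3 = (-0.1235, -0.1235, 0)
Detected image corners:
  c0 = (16.824600, 394.129765) px
  c1 = (317.768985, 382.205653) px
  c2 = (284.540766, 223.170073) px
  c3 = (5.790360, 246.316174) px
Planar DLT: solve 8×8 A·h = b for H (H[2,2]=1):
  H  [+1120.53888 +43.26486 +149.95891]
  H  [-174.16376 +531.49387 +309.11211]
  H  [-0.32869 -0.28491 +1.00000]
B = K⁻¹H; ‖b₁‖=1.501577, ‖b₂‖=1.501577; λ = 2/(‖b₁‖+‖b₂‖) = 0.665966, sign → tz>0 ⇒ λ=+0.665966
r₁ = λ·B[:,0] = (+0.96404,-0.15073,-0.21890); r₂ = λ·B[:,1] = (+0.10947,+0.97571,-0.18974)
r₃ = r₁×r₂ = (+0.24218,+0.15895,+0.95712); SVD([r₁ r₂ r₃]) → R = UVᵀ:
  R  [+0.96404 +0.10947 +0.24218]
  R  [-0.15073 +0.97571 +0.15895]
  R  [-0.21890 -0.18974 +0.95712]
t = (-0.14808, +0.10069, +0.66597) m
tr R = 2.896871; θ = arccos((tr R − 1)/2) = 0.322534 rad = 18.480°
axis k = ((R−Rᵀ)₃₂, (R−Rᵀ)₁₃, (R−Rᵀ)₂₁) / (2 sinθ) = (-0.550037, +0.727315, -0.410453)
rvec = θ·k = (-0.177406, +0.234584, -0.132385)

rvec=(-0.1774, 0.2346, -0.1324) tvec=(-0.1481, 0.1007, 0.6660)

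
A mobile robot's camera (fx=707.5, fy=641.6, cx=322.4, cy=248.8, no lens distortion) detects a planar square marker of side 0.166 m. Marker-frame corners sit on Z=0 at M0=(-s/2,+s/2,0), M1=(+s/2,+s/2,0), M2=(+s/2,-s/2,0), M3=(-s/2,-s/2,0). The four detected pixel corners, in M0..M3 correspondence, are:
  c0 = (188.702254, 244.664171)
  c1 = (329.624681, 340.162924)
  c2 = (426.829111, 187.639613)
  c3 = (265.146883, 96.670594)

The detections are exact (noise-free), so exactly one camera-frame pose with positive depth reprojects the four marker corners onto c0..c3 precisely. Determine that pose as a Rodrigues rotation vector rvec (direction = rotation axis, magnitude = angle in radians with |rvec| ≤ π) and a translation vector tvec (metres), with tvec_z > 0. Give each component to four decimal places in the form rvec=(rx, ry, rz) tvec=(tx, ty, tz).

rvec=(0.2355, 0.4028, 0.5421) tvec=(-0.0212, -0.0283, 0.6018)

Intrinsics K: fx=707.5, fy=641.6, cx=322.4, cy=248.8
Marker side s = 0.166 m; corners in marker frame (Z=0):
  M0 = (-0.0830, +0.0830, 0)
  M1 = (+0.0830, +0.0830, 0)
  M2 = (+0.0830, -0.0830, 0)
  M3 = (-0.0830, -0.0830, 0)
Detected image corners:
  c0 = (188.702254, 244.664171) px
  c1 = (329.624681, 340.162924) px
  c2 = (426.829111, 187.639613) px
  c3 = (265.146883, 96.670594) px
Planar DLT: solve 8×8 A·h = b for H (H[2,2]=1):
  H  [+753.73981 -359.20814 +297.44077]
  H  [+450.97721 +1020.33246 +218.62441]
  H  [-0.51212 +0.53267 +1.00000]
B = K⁻¹H; ‖b₁‖=1.661815, ‖b₂‖=1.661815; λ = 2/(‖b₁‖+‖b₂‖) = 0.601752, sign → tz>0 ⇒ λ=+0.601752
r₁ = λ·B[:,0] = (+0.78151,+0.54247,-0.30817); r₂ = λ·B[:,1] = (-0.45158,+0.83266,+0.32054)
r₃ = r₁×r₂ = (+0.43048,-0.11134,+0.89571); SVD([r₁ r₂ r₃]) → R = UVᵀ:
  R  [+0.78151 -0.45158 +0.43048]
  R  [+0.54247 +0.83266 -0.11134]
  R  [-0.30817 +0.32054 +0.89571]
t = (-0.02123, -0.02830, +0.60175) m
tr R = 2.509880; θ = arccos((tr R − 1)/2) = 0.715234 rad = 40.980°
axis k = ((R−Rᵀ)₃₂, (R−Rᵀ)₁₃, (R−Rᵀ)₂₁) / (2 sinθ) = (+0.329275, +0.563174, +0.757900)
rvec = θ·k = (+0.235509, +0.402801, +0.542076)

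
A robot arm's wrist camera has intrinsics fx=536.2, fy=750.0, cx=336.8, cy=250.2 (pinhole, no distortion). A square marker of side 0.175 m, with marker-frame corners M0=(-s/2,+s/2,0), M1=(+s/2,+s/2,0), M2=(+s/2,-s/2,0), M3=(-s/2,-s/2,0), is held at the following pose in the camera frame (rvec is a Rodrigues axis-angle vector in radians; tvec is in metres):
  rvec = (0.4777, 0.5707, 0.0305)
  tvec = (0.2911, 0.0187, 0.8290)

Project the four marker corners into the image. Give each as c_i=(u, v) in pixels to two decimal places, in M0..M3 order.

c0=(469.70, 318.26) c1=(580.43, 350.86) c2=(592.89, 204.50) c3=(470.54, 184.60)

Intrinsics K: fx=536.2, fy=750.0, cx=336.8, cy=250.2
Marker side s = 0.175 m; corners in marker frame (Z=0):
  M0 = (-0.0875, +0.0875, 0)
  M1 = (+0.0875, +0.0875, 0)
  M2 = (+0.0875, -0.0875, 0)
  M3 = (-0.0875, -0.0875, 0)
rvec = (0.4777, 0.5707, 0.0305), |rvec| = θ = 0.74487 rad = 42.678°
Rodrigues: sinθ=0.67787, 1−cosθ=0.26482; R = I + sinθ·[k]× + (1−cosθ)·[k]×²:
    [+0.84410 +0.10237 +0.52633]
    [+0.15788 +0.89064 -0.42643]
    [-0.51242 +0.44304 +0.73562]
t = (0.2911, 0.0187, 0.8290) m
M0: Pc = R·M0+t = (+0.22620, +0.08282, +0.91260); u = 536.2·(+0.22620)/0.91260 + 336.8 = 469.7030, v = 750.0·(+0.08282)/0.91260 + 250.2 = 318.2603
M1: Pc = R·M1+t = (+0.37392, +0.11045, +0.82293); u = 536.2·(+0.37392)/0.82293 + 336.8 = 580.4339, v = 750.0·(+0.11045)/0.82293 + 250.2 = 350.8574
M2: Pc = R·M2+t = (+0.35600, -0.04542, +0.74540); u = 536.2·(+0.35600)/0.74540 + 336.8 = 592.8889, v = 750.0·(-0.04542)/0.74540 + 250.2 = 204.5035
M3: Pc = R·M3+t = (+0.20828, -0.07305, +0.83507); u = 536.2·(+0.20828)/0.83507 + 336.8 = 470.5397, v = 750.0·(-0.07305)/0.83507 + 250.2 = 184.5960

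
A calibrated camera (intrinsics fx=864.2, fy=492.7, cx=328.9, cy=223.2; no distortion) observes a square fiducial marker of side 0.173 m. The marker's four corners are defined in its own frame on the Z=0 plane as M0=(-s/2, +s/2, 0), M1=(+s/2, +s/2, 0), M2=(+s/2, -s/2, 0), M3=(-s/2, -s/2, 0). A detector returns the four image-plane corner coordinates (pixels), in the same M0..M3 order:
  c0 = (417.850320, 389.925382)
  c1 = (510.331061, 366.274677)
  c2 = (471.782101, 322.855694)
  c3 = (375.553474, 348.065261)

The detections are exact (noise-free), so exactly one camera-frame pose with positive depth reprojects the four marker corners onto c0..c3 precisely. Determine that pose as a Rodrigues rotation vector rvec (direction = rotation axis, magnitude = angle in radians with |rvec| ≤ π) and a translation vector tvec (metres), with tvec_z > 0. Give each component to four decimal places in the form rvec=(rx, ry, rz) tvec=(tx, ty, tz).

Intrinsics K: fx=864.2, fy=492.7, cx=328.9, cy=223.2
Marker side s = 0.173 m; corners in marker frame (Z=0):
  M0 = (-0.0865, +0.0865, 0)
  M1 = (+0.0865, +0.0865, 0)
  M2 = (+0.0865, -0.0865, 0)
  M3 = (-0.0865, -0.0865, 0)
Detected image corners:
  c0 = (417.850320, 389.925382) px
  c1 = (510.331061, 366.274677) px
  c2 = (471.782101, 322.855694) px
  c3 = (375.553474, 348.065261) px
Planar DLT: solve 8×8 A·h = b for H (H[2,2]=1):
  H  [+516.73053 +347.81468 +444.06724]
  H  [-163.96704 +338.15447 +357.32196]
  H  [-0.06405 +0.25704 +1.00000]
B = K⁻¹H; ‖b₁‖=0.695448, ‖b₂‖=0.695448; λ = 2/(‖b₁‖+‖b₂‖) = 1.437922, sign → tz>0 ⇒ λ=+1.437922
r₁ = λ·B[:,0] = (+0.89483,-0.43681,-0.09210); r₂ = λ·B[:,1] = (+0.43805,+0.81945,+0.36961)
r₃ = r₁×r₂ = (-0.08597,-0.37108,+0.92461); SVD([r₁ r₂ r₃]) → R = UVᵀ:
  R  [+0.89483 +0.43805 -0.08597]
  R  [-0.43681 +0.81945 -0.37108]
  R  [-0.09210 +0.36961 +0.92461]
t = (+0.19162, +0.39143, +1.43792) m
tr R = 2.638890; θ = arccos((tr R − 1)/2) = 0.610354 rad = 34.971°
axis k = ((R−Rᵀ)₃₂, (R−Rᵀ)₁₃, (R−Rᵀ)₂₁) / (2 sinθ) = (+0.646148, +0.005346, -0.763193)
rvec = θ·k = (+0.394379, +0.003263, -0.465818)

rvec=(0.3944, 0.0033, -0.4658) tvec=(0.1916, 0.3914, 1.4379)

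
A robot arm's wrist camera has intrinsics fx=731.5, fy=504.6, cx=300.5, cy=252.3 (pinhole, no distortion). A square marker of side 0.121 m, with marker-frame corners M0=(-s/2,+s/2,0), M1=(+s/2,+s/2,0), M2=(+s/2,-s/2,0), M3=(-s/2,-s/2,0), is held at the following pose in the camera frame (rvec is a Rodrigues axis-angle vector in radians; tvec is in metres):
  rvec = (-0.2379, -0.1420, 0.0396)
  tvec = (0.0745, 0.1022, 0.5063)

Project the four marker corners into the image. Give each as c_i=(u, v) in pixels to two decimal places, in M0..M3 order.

c0=(320.62, 416.67) c1=(495.03, 418.10) c2=(488.19, 296.98) c3=(323.34, 291.75)

Intrinsics K: fx=731.5, fy=504.6, cx=300.5, cy=252.3
Marker side s = 0.121 m; corners in marker frame (Z=0):
  M0 = (-0.0605, +0.0605, 0)
  M1 = (+0.0605, +0.0605, 0)
  M2 = (+0.0605, -0.0605, 0)
  M3 = (-0.0605, -0.0605, 0)
rvec = (-0.2379, -0.1420, 0.0396), |rvec| = θ = 0.27987 rad = 16.036°
Rodrigues: sinθ=0.27623, 1−cosθ=0.03891; R = I + sinθ·[k]× + (1−cosθ)·[k]×²:
    [+0.98920 -0.02230 -0.14483]
    [+0.05587 +0.97111 +0.23201]
    [+0.13547 -0.23760 +0.96187]
t = (0.0745, 0.1022, 0.5063) m
M0: Pc = R·M0+t = (+0.01330, +0.15757, +0.48373); u = 731.5·(+0.01330)/0.48373 + 300.5 = 320.6180, v = 504.6·(+0.15757)/0.48373 + 252.3 = 416.6707
M1: Pc = R·M1+t = (+0.13300, +0.16433, +0.50012); u = 731.5·(+0.13300)/0.50012 + 300.5 = 495.0281, v = 504.6·(+0.16433)/0.50012 + 252.3 = 418.1035
M2: Pc = R·M2+t = (+0.13570, +0.04683, +0.52887); u = 731.5·(+0.13570)/0.52887 + 300.5 = 488.1863, v = 504.6·(+0.04683)/0.52887 + 252.3 = 296.9789
M3: Pc = R·M3+t = (+0.01600, +0.04007, +0.51248); u = 731.5·(+0.01600)/0.51248 + 300.5 = 323.3416, v = 504.6·(+0.04007)/0.51248 + 252.3 = 291.7521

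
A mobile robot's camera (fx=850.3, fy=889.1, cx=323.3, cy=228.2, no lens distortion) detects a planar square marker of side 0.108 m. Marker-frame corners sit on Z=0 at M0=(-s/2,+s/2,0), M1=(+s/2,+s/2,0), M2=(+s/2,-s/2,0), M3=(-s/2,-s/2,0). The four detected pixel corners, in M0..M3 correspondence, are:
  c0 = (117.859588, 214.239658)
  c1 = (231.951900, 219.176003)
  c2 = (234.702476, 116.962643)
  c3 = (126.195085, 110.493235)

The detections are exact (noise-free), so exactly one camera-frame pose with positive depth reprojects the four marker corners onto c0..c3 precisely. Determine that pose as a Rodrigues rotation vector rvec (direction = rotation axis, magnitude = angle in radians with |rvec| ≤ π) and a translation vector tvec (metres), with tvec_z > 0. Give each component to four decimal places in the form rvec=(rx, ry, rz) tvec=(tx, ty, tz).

Intrinsics K: fx=850.3, fy=889.1, cx=323.3, cy=228.2
Marker side s = 0.108 m; corners in marker frame (Z=0):
  M0 = (-0.0540, +0.0540, 0)
  M1 = (+0.0540, +0.0540, 0)
  M2 = (+0.0540, -0.0540, 0)
  M3 = (-0.0540, -0.0540, 0)
Detected image corners:
  c0 = (117.859588, 214.239658) px
  c1 = (231.951900, 219.176003) px
  c2 = (234.702476, 116.962643) px
  c3 = (126.195085, 110.493235) px
Planar DLT: solve 8×8 A·h = b for H (H[2,2]=1):
  H  [+1058.90003 -132.20577 +178.23578]
  H  [+79.93018 +878.03354 +163.97373]
  H  [+0.16312 -0.45650 +1.00000]
B = K⁻¹H; ‖b₁‖=1.195459, ‖b₂‖=1.195459; λ = 2/(‖b₁‖+‖b₂‖) = 0.836499, sign → tz>0 ⇒ λ=+0.836499
r₁ = λ·B[:,0] = (+0.98983,+0.04018,+0.13645); r₂ = λ·B[:,1] = (+0.01513,+0.92410,-0.38186)
r₃ = r₁×r₂ = (-0.14144,+0.38004,+0.91409); SVD([r₁ r₂ r₃]) → R = UVᵀ:
  R  [+0.98983 +0.01513 -0.14144]
  R  [+0.04018 +0.92410 +0.38004]
  R  [+0.13645 -0.38186 +0.91409]
t = (-0.14271, -0.06043, +0.83650) m
tr R = 2.828020; θ = arccos((tr R − 1)/2) = 0.417735 rad = 23.934°
axis k = ((R−Rᵀ)₃₂, (R−Rᵀ)₁₃, (R−Rᵀ)₂₁) / (2 sinθ) = (-0.939014, -0.342489, +0.030872)
rvec = θ·k = (-0.392259, -0.143070, +0.012896)

rvec=(-0.3923, -0.1431, 0.0129) tvec=(-0.1427, -0.0604, 0.8365)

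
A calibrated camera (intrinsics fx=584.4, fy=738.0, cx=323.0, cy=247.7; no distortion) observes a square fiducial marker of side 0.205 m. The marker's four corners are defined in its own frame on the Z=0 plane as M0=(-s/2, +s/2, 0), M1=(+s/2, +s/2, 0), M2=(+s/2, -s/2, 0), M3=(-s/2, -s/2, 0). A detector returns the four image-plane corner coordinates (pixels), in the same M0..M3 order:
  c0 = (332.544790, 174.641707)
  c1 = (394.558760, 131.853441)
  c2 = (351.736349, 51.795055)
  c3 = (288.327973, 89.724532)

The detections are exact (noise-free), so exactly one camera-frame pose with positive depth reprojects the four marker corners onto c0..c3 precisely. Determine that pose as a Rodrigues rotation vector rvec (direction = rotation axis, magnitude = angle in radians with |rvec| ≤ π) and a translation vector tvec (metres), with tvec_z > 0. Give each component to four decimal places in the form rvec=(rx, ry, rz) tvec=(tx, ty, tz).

Intrinsics K: fx=584.4, fy=738.0, cx=323.0, cy=247.7
Marker side s = 0.205 m; corners in marker frame (Z=0):
  M0 = (-0.1025, +0.1025, 0)
  M1 = (+0.1025, +0.1025, 0)
  M2 = (+0.1025, -0.1025, 0)
  M3 = (-0.1025, -0.1025, 0)
Detected image corners:
  c0 = (332.544790, 174.641707) px
  c1 = (394.558760, 131.853441) px
  c2 = (351.736349, 51.795055) px
  c3 = (288.327973, 89.724532) px
Planar DLT: solve 8×8 A·h = b for H (H[2,2]=1):
  H  [+392.78739 +188.99967 +342.45728]
  H  [-168.32791 +394.46737 +111.19108]
  H  [+0.25412 -0.06788 +1.00000]
B = K⁻¹H; ‖b₁‖=0.667423, ‖b₂‖=0.667423; λ = 2/(‖b₁‖+‖b₂‖) = 1.498300, sign → tz>0 ⇒ λ=+1.498300
r₁ = λ·B[:,0] = (+0.79660,-0.46953,+0.38075); r₂ = λ·B[:,1] = (+0.54078,+0.83499,-0.10171)
r₃ = r₁×r₂ = (-0.27016,+0.28692,+0.91907); SVD([r₁ r₂ r₃]) → R = UVᵀ:
  R  [+0.79660 +0.54078 -0.27016]
  R  [-0.46953 +0.83499 +0.28692]
  R  [+0.38075 -0.10171 +0.91907]
t = (+0.04989, -0.27714, +1.49830) m
tr R = 2.550661; θ = arccos((tr R − 1)/2) = 0.683558 rad = 39.165°
axis k = ((R−Rᵀ)₃₂, (R−Rᵀ)₁₃, (R−Rᵀ)₂₁) / (2 sinθ) = (-0.307681, -0.515321, -0.799861)
rvec = θ·k = (-0.210318, -0.352252, -0.546751)

rvec=(-0.2103, -0.3523, -0.5468) tvec=(0.0499, -0.2771, 1.4983)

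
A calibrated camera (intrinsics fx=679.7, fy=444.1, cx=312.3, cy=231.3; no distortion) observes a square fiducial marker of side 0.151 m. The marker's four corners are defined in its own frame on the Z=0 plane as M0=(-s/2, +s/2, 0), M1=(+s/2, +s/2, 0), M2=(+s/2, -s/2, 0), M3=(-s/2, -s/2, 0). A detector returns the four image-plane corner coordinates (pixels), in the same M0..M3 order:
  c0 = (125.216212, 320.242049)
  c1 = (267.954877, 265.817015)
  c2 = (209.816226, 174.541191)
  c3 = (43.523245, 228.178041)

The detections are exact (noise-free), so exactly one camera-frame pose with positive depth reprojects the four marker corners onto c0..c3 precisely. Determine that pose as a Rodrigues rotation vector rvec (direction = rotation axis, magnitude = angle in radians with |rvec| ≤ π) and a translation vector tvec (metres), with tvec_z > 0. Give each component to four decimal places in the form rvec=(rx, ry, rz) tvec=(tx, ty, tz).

Intrinsics K: fx=679.7, fy=444.1, cx=312.3, cy=231.3
Marker side s = 0.151 m; corners in marker frame (Z=0):
  M0 = (-0.0755, +0.0755, 0)
  M1 = (+0.0755, +0.0755, 0)
  M2 = (+0.0755, -0.0755, 0)
  M3 = (-0.0755, -0.0755, 0)
Detected image corners:
  c0 = (125.216212, 320.242049) px
  c1 = (267.954877, 265.817015) px
  c2 = (209.816226, 174.541191) px
  c3 = (43.523245, 228.178041) px
Planar DLT: solve 8×8 A·h = b for H (H[2,2]=1):
  H  [+1101.89982 +585.51436 +166.67967]
  H  [-230.74311 +798.96547 +248.83236]
  H  [+0.51470 +0.77664 +1.00000]
B = K⁻¹H; ‖b₁‖=1.674099, ‖b₂‖=1.674099; λ = 2/(‖b₁‖+‖b₂‖) = 0.597336, sign → tz>0 ⇒ λ=+0.597336
r₁ = λ·B[:,0] = (+0.82711,-0.47049,+0.30745); r₂ = λ·B[:,1] = (+0.30141,+0.83303,+0.46392)
r₃ = r₁×r₂ = (-0.47438,-0.29104,+0.83082); SVD([r₁ r₂ r₃]) → R = UVᵀ:
  R  [+0.82711 +0.30141 -0.47438]
  R  [-0.47049 +0.83303 -0.29104]
  R  [+0.30745 +0.46392 +0.83082]
t = (-0.12797, +0.02358, +0.59734) m
tr R = 2.490958; θ = arccos((tr R − 1)/2) = 0.729543 rad = 41.800°
axis k = ((R−Rᵀ)₃₂, (R−Rᵀ)₁₃, (R−Rᵀ)₂₁) / (2 sinθ) = (+0.566336, -0.586492, -0.579043)
rvec = θ·k = (+0.413166, -0.427871, -0.422437)

rvec=(0.4132, -0.4279, -0.4224) tvec=(-0.1280, 0.0236, 0.5973)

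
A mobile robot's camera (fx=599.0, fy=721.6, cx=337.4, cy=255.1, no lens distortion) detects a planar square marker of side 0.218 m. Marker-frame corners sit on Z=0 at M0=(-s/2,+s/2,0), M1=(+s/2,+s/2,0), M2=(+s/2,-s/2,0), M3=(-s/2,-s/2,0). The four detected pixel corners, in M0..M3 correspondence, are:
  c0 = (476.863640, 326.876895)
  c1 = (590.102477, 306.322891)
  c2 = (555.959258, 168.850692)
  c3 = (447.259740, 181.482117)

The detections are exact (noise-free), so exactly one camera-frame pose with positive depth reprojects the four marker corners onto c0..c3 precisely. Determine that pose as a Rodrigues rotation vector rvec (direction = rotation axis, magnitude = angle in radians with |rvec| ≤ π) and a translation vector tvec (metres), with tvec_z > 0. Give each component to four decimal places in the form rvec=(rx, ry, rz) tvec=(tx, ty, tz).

Intrinsics K: fx=599.0, fy=721.6, cx=337.4, cy=255.1
Marker side s = 0.218 m; corners in marker frame (Z=0):
  M0 = (-0.1090, +0.1090, 0)
  M1 = (+0.1090, +0.1090, 0)
  M2 = (+0.1090, -0.1090, 0)
  M3 = (-0.1090, -0.1090, 0)
Detected image corners:
  c0 = (476.863640, 326.876895) px
  c1 = (590.102477, 306.322891) px
  c2 = (555.959258, 168.850692) px
  c3 = (447.259740, 181.482117) px
Planar DLT: solve 8×8 A·h = b for H (H[2,2]=1):
  H  [+626.37525 +15.56654 +518.48149]
  H  [-19.72741 +586.13732 +243.72804]
  H  [+0.22728 -0.25292 +1.00000]
B = K⁻¹H; ‖b₁‖=0.951520, ‖b₂‖=0.951520; λ = 2/(‖b₁‖+‖b₂‖) = 1.050950, sign → tz>0 ⇒ λ=+1.050950
r₁ = λ·B[:,0] = (+0.96444,-0.11317,+0.23886); r₂ = λ·B[:,1] = (+0.17704,+0.94763,-0.26581)
r₃ = r₁×r₂ = (-0.19627,+0.29865,+0.93396); SVD([r₁ r₂ r₃]) → R = UVᵀ:
  R  [+0.96444 +0.17704 -0.19627]
  R  [-0.11317 +0.94763 +0.29865]
  R  [+0.23886 -0.26581 +0.93396]
t = (+0.31771, -0.01656, +1.05095) m
tr R = 2.846030; θ = arccos((tr R − 1)/2) = 0.394953 rad = 22.629°
axis k = ((R−Rᵀ)₃₂, (R−Rᵀ)₁₃, (R−Rᵀ)₂₁) / (2 sinθ) = (-0.733510, -0.565454, -0.377127)
rvec = θ·k = (-0.289702, -0.223328, -0.148947)

rvec=(-0.2897, -0.2233, -0.1489) tvec=(0.3177, -0.0166, 1.0510)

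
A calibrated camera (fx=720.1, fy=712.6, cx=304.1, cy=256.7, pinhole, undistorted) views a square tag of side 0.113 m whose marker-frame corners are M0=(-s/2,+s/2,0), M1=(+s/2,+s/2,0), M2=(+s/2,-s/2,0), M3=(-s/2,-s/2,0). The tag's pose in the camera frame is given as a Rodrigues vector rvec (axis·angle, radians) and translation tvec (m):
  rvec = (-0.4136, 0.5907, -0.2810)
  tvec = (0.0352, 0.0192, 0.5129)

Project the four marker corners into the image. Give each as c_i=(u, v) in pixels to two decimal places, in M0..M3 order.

Intrinsics K: fx=720.1, fy=712.6, cx=304.1, cy=256.7
Marker side s = 0.113 m; corners in marker frame (Z=0):
  M0 = (-0.0565, +0.0565, 0)
  M1 = (+0.0565, +0.0565, 0)
  M2 = (+0.0565, -0.0565, 0)
  M3 = (-0.0565, -0.0565, 0)
rvec = (-0.4136, 0.5907, -0.2810), |rvec| = θ = 0.77392 rad = 44.342°
Rodrigues: sinθ=0.69894, 1−cosθ=0.28482; R = I + sinθ·[k]× + (1−cosθ)·[k]×²:
    [+0.79652 +0.13760 +0.58874]
    [-0.36996 +0.88110 +0.29460]
    [-0.47821 -0.45246 +0.75273]
t = (0.0352, 0.0192, 0.5129) m
M0: Pc = R·M0+t = (-0.00203, +0.08988, +0.51435); u = 720.1·(-0.00203)/0.51435 + 304.1 = 301.2589, v = 712.6·(+0.08988)/0.51435 + 256.7 = 381.2289
M1: Pc = R·M1+t = (+0.08798, +0.04808, +0.46032); u = 720.1·(+0.08798)/0.46032 + 304.1 = 441.7287, v = 712.6·(+0.04808)/0.46032 + 256.7 = 331.1305
M2: Pc = R·M2+t = (+0.07243, -0.05148, +0.51145); u = 720.1·(+0.07243)/0.51145 + 304.1 = 406.0784, v = 712.6·(-0.05148)/0.51145 + 256.7 = 184.9657
M3: Pc = R·M3+t = (-0.01758, -0.00968, +0.56548); u = 720.1·(-0.01758)/0.56548 + 304.1 = 281.7159, v = 712.6·(-0.00968)/0.56548 + 256.7 = 244.5019

c0=(301.26, 381.23) c1=(441.73, 331.13) c2=(406.08, 184.97) c3=(281.72, 244.50)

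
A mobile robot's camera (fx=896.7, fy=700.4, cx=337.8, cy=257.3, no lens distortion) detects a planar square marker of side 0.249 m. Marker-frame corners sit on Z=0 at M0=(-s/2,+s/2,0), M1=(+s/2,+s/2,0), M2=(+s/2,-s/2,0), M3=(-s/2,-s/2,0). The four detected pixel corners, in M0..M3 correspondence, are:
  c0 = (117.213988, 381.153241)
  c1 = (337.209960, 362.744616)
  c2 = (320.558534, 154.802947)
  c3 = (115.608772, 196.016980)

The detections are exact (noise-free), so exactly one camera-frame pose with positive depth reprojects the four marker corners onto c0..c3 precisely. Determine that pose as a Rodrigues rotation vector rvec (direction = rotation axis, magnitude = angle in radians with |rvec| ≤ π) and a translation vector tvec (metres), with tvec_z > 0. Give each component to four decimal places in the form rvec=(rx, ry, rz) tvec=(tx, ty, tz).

Intrinsics K: fx=896.7, fy=700.4, cx=337.8, cy=257.3
Marker side s = 0.249 m; corners in marker frame (Z=0):
  M0 = (-0.1245, +0.1245, 0)
  M1 = (+0.1245, +0.1245, 0)
  M2 = (+0.1245, -0.1245, 0)
  M3 = (-0.1245, -0.1245, 0)
Detected image corners:
  c0 = (117.213988, 381.153241) px
  c1 = (337.209960, 362.744616) px
  c2 = (320.558534, 154.802947) px
  c3 = (115.608772, 196.016980) px
Planar DLT: solve 8×8 A·h = b for H (H[2,2]=1):
  H  [+739.69126 -23.72446 +215.80802]
  H  [-259.66127 +714.54330 +271.40459]
  H  [-0.50585 -0.26266 +1.00000]
B = K⁻¹H; ‖b₁‖=1.149450, ‖b₂‖=1.149450; λ = 2/(‖b₁‖+‖b₂‖) = 0.869981, sign → tz>0 ⇒ λ=+0.869981
r₁ = λ·B[:,0] = (+0.88343,-0.16086,-0.44008); r₂ = λ·B[:,1] = (+0.06307,+0.97150,-0.22851)
r₃ = r₁×r₂ = (+0.46429,+0.17412,+0.86840); SVD([r₁ r₂ r₃]) → R = UVᵀ:
  R  [+0.88343 +0.06307 +0.46429]
  R  [-0.16086 +0.97150 +0.17412]
  R  [-0.44008 -0.22851 +0.86840]
t = (-0.11836, +0.01752, +0.86998) m
tr R = 2.723328; θ = arccos((tr R − 1)/2) = 0.532257 rad = 30.496°
axis k = ((R−Rᵀ)₃₂, (R−Rᵀ)₁₃, (R−Rᵀ)₂₁) / (2 sinθ) = (-0.396701, +0.891039, -0.220630)
rvec = θ·k = (-0.211147, +0.474262, -0.117432)

rvec=(-0.2111, 0.4743, -0.1174) tvec=(-0.1184, 0.0175, 0.8700)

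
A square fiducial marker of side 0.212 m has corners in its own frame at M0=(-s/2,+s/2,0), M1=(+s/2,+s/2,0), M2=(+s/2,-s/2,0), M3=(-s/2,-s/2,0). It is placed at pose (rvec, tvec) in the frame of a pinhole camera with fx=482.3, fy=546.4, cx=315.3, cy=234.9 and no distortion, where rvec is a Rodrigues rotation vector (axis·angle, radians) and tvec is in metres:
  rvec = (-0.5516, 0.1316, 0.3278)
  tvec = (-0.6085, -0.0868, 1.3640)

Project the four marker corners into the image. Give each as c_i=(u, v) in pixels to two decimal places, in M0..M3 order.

Intrinsics K: fx=482.3, fy=546.4, cx=315.3, cy=234.9
Marker side s = 0.212 m; corners in marker frame (Z=0):
  M0 = (-0.1060, +0.1060, 0)
  M1 = (+0.1060, +0.1060, 0)
  M2 = (+0.1060, -0.1060, 0)
  M3 = (-0.1060, -0.1060, 0)
rvec = (-0.5516, 0.1316, 0.3278), |rvec| = θ = 0.65501 rad = 37.529°
Rodrigues: sinθ=0.60916, 1−cosθ=0.20696; R = I + sinθ·[k]× + (1−cosθ)·[k]×²:
    [+0.93981 -0.33987 +0.03517]
    [+0.26984 +0.80140 +0.53380]
    [-0.20961 -0.49219 +0.84488]
t = (-0.6085, -0.0868, 1.3640) m
M0: Pc = R·M0+t = (-0.74415, -0.03046, +1.33405); u = 482.3·(-0.74415)/1.33405 + 315.3 = 46.2675, v = 546.4·(-0.03046)/1.33405 + 234.9 = 222.4262
M1: Pc = R·M1+t = (-0.54491, +0.02675, +1.28961); u = 482.3·(-0.54491)/1.28961 + 315.3 = 111.5109, v = 546.4·(+0.02675)/1.28961 + 234.9 = 246.2344
M2: Pc = R·M2+t = (-0.47285, -0.14314, +1.39395); u = 482.3·(-0.47285)/1.39395 + 315.3 = 151.6954, v = 546.4·(-0.14314)/1.39395 + 234.9 = 178.7902
M3: Pc = R·M3+t = (-0.67209, -0.20035, +1.43839); u = 482.3·(-0.67209)/1.43839 + 315.3 = 89.9434, v = 546.4·(-0.20035)/1.43839 + 234.9 = 158.7927

c0=(46.27, 222.43) c1=(111.51, 246.23) c2=(151.70, 178.79) c3=(89.94, 158.79)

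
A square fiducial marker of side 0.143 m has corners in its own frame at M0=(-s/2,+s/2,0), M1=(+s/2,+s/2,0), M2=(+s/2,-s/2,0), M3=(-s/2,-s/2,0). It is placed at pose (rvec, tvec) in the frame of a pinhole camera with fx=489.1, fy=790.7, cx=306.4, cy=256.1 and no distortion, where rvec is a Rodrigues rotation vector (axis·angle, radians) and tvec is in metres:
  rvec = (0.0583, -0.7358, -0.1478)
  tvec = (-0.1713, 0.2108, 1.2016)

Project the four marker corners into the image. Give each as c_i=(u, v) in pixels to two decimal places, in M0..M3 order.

Intrinsics K: fx=489.1, fy=790.7, cx=306.4, cy=256.1
Marker side s = 0.143 m; corners in marker frame (Z=0):
  M0 = (-0.0715, +0.0715, 0)
  M1 = (+0.0715, +0.0715, 0)
  M2 = (+0.0715, -0.0715, 0)
  M3 = (-0.0715, -0.0715, 0)
rvec = (0.0583, -0.7358, -0.1478), |rvec| = θ = 0.75276 rad = 43.130°
Rodrigues: sinθ=0.68365, 1−cosθ=0.27019; R = I + sinθ·[k]× + (1−cosθ)·[k]×²:
    [+0.73143 +0.11378 -0.67236]
    [-0.15469 +0.98796 -0.00109]
    [+0.66414 +0.10480 +0.74022]
t = (-0.1713, 0.2108, 1.2016) m
M0: Pc = R·M0+t = (-0.21546, +0.29250, +1.16161); u = 489.1·(-0.21546)/1.16161 + 306.4 = 215.6788, v = 790.7·(+0.29250)/1.16161 + 256.1 = 455.2029
M1: Pc = R·M1+t = (-0.11087, +0.27038, +1.25658); u = 489.1·(-0.11087)/1.25658 + 306.4 = 263.2467, v = 790.7·(+0.27038)/1.25658 + 256.1 = 426.2355
M2: Pc = R·M2+t = (-0.12714, +0.12910, +1.24159); u = 489.1·(-0.12714)/1.24159 + 306.4 = 256.3166, v = 790.7·(+0.12910)/1.24159 + 256.1 = 338.3168
M3: Pc = R·M3+t = (-0.23173, +0.15122, +1.14662); u = 489.1·(-0.23173)/1.14662 + 306.4 = 207.5528, v = 790.7·(+0.15122)/1.14662 + 256.1 = 360.3806

c0=(215.68, 455.20) c1=(263.25, 426.24) c2=(256.32, 338.32) c3=(207.55, 360.38)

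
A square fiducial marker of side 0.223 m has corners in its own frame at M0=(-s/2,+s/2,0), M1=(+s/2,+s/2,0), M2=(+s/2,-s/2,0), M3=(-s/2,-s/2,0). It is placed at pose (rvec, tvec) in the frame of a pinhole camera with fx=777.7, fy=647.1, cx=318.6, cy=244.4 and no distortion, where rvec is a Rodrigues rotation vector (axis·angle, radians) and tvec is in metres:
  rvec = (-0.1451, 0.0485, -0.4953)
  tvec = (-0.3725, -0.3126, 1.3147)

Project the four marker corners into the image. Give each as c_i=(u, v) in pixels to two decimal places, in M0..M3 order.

Intrinsics K: fx=777.7, fy=647.1, cx=318.6, cy=244.4
Marker side s = 0.223 m; corners in marker frame (Z=0):
  M0 = (-0.1115, +0.1115, 0)
  M1 = (+0.1115, +0.1115, 0)
  M2 = (+0.1115, -0.1115, 0)
  M3 = (-0.1115, -0.1115, 0)
rvec = (-0.1451, 0.0485, -0.4953), |rvec| = θ = 0.51839 rad = 29.702°
Rodrigues: sinθ=0.49548, 1−cosθ=0.13138; R = I + sinθ·[k]× + (1−cosθ)·[k]×²:
    [+0.87891 +0.46997 +0.08149]
    [-0.47685 +0.86977 +0.12694]
    [-0.01122 -0.15043 +0.98856]
t = (-0.3725, -0.3126, 1.3147) m
M0: Pc = R·M0+t = (-0.41810, -0.16245, +1.29918); u = 777.7·(-0.41810)/1.29918 + 318.6 = 68.3234, v = 647.1·(-0.16245)/1.29918 + 244.4 = 163.4854
M1: Pc = R·M1+t = (-0.22210, -0.26879, +1.29668); u = 777.7·(-0.22210)/1.29668 + 318.6 = 185.3926, v = 647.1·(-0.26879)/1.29668 + 244.4 = 110.2616
M2: Pc = R·M2+t = (-0.32690, -0.46275, +1.33022); u = 777.7·(-0.32690)/1.33022 + 318.6 = 127.4795, v = 647.1·(-0.46275)/1.33022 + 244.4 = 19.2914
M3: Pc = R·M3+t = (-0.52290, -0.35641, +1.33272); u = 777.7·(-0.52290)/1.33272 + 318.6 = 13.4658, v = 647.1·(-0.35641)/1.33272 + 244.4 = 71.3463

c0=(68.32, 163.49) c1=(185.39, 110.26) c2=(127.48, 19.29) c3=(13.47, 71.35)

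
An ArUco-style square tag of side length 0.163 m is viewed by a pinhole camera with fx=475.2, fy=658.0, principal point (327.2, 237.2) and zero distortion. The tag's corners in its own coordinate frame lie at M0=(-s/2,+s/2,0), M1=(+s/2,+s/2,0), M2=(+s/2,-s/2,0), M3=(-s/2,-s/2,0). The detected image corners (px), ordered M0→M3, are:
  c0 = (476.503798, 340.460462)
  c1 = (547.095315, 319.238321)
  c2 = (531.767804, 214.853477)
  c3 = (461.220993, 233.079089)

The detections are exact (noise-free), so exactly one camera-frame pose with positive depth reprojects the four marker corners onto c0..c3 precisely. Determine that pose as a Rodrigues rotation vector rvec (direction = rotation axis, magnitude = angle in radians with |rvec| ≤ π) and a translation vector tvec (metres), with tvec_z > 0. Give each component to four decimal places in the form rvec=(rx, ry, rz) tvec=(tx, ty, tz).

Intrinsics K: fx=475.2, fy=658.0, cx=327.2, cy=237.2
Marker side s = 0.163 m; corners in marker frame (Z=0):
  M0 = (-0.0815, +0.0815, 0)
  M1 = (+0.0815, +0.0815, 0)
  M2 = (+0.0815, -0.0815, 0)
  M3 = (-0.0815, -0.0815, 0)
Detected image corners:
  c0 = (476.503798, 340.460462) px
  c1 = (547.095315, 319.238321) px
  c2 = (531.767804, 214.853477) px
  c3 = (461.220993, 233.079089) px
Planar DLT: solve 8×8 A·h = b for H (H[2,2]=1):
  H  [+516.72030 +73.76856 +504.59997]
  H  [-74.95785 +638.40854 +276.60199]
  H  [+0.16618 -0.03993 +1.00000]
B = K⁻¹H; ‖b₁‖=1.002228, ‖b₂‖=1.002228; λ = 2/(‖b₁‖+‖b₂‖) = 0.997777, sign → tz>0 ⇒ λ=+0.997777
r₁ = λ·B[:,0] = (+0.97079,-0.17344,+0.16581); r₂ = λ·B[:,1] = (+0.18232,+0.98243,-0.03984)
r₃ = r₁×r₂ = (-0.15599,+0.06891,+0.98535); SVD([r₁ r₂ r₃]) → R = UVᵀ:
  R  [+0.97079 +0.18232 -0.15599]
  R  [-0.17344 +0.98243 +0.06891]
  R  [+0.16581 -0.03984 +0.98535]
t = (+0.37249, +0.05975, +0.99778) m
tr R = 2.938569; θ = arccos((tr R − 1)/2) = 0.248493 rad = 14.238°
axis k = ((R−Rᵀ)₃₂, (R−Rᵀ)₁₃, (R−Rᵀ)₂₁) / (2 sinθ) = (-0.221084, -0.654229, -0.723261)
rvec = θ·k = (-0.054938, -0.162571, -0.179725)

rvec=(-0.0549, -0.1626, -0.1797) tvec=(0.3725, 0.0597, 0.9978)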